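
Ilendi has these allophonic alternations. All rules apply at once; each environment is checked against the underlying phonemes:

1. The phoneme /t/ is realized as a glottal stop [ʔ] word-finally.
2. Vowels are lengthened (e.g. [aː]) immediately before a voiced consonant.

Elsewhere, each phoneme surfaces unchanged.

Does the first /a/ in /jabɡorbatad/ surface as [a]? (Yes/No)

/a/ (between /j/ and /b/) occurs before a voiced consonant → [aː] by rule 2.
The actual realization is [aː], not [a].

No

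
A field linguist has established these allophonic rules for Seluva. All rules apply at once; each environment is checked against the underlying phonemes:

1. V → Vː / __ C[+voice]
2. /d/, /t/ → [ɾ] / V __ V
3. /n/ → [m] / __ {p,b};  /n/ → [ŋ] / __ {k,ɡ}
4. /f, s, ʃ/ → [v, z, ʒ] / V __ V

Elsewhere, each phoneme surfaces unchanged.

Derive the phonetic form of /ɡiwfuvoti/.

[ɡiːwfuːvoɾi]

/ɡ/ stays [ɡ].
/i/ meets the environment for rule 1 (before a voiced consonant) → [iː].
/w/ stays [w].
/f/ — between /w/ and /u/; rule 4 does not apply here → [f].
/u/ meets the environment for rule 1 (before a voiced consonant) → [uː].
/v/ — not in any rule's target class → [v].
/o/ (between /v/ and /t/) is in the target of rule 1 but the environment (before a voiced consonant) is not met → [o].
/t/ meets the environment for rule 2 (between two vowels) → [ɾ].
/i/ (word-final) is in the target of rule 1 but the environment (before a voiced consonant) is not met → [i].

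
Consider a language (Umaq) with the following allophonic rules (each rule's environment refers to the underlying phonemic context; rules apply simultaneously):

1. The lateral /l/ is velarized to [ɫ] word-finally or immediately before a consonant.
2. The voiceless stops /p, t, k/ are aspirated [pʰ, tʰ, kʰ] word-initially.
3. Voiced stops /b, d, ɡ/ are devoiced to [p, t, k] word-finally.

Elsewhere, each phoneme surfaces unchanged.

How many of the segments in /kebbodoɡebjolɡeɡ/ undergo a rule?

3

Segments that undergo a rule: /k/ → [kʰ] (rule 2); /l/ → [ɫ] (rule 1); /ɡ/ → [k] (rule 3).
All other segments surface unchanged.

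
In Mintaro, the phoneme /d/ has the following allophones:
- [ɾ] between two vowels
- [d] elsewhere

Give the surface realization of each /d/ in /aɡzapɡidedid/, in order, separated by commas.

[ɾ], [ɾ], [d]

Occurrence 1 (position 8): between two vowels → [ɾ].
Occurrence 2 (position 10): between two vowels → [ɾ].
Occurrence 3 (position 12): no conditioning environment matches → elsewhere allophone [d].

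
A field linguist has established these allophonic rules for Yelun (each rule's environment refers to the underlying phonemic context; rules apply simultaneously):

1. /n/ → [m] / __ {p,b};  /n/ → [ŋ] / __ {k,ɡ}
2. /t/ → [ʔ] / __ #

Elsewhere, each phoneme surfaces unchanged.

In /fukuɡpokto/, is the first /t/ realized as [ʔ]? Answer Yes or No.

No

/t/ (between /k/ and /o/) is in the target of rule 2 but the environment (word-finally) is not met → [t].
The actual realization is [t], not [ʔ].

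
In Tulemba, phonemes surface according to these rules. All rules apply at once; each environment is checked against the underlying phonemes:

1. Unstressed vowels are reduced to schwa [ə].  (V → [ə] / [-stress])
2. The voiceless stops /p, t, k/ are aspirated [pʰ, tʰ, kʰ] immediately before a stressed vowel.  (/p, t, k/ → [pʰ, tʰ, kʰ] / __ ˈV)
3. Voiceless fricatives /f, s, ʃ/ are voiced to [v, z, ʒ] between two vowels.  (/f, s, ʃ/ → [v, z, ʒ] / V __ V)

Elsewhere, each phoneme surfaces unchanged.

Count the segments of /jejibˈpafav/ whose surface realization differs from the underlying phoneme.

5

Segments that undergo a rule: /e/ → [ə] (rule 1); /i/ → [ə] (rule 1); /p/ → [pʰ] (rule 2); /f/ → [v] (rule 3); /a/ → [ə] (rule 1).
All other segments surface unchanged.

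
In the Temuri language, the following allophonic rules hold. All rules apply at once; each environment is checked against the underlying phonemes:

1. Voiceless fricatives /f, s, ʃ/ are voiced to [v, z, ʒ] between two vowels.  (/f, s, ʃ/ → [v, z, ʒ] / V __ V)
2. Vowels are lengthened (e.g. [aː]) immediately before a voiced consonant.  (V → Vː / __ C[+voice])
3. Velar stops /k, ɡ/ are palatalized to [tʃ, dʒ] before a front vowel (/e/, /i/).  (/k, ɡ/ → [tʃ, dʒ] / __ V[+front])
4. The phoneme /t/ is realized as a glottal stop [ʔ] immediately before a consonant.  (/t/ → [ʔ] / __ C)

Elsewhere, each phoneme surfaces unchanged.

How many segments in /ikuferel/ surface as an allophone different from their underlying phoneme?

3

Segments that undergo a rule: /f/ → [v] (rule 1); /e/ → [eː] (rule 2); /e/ → [eː] (rule 2).
All other segments surface unchanged.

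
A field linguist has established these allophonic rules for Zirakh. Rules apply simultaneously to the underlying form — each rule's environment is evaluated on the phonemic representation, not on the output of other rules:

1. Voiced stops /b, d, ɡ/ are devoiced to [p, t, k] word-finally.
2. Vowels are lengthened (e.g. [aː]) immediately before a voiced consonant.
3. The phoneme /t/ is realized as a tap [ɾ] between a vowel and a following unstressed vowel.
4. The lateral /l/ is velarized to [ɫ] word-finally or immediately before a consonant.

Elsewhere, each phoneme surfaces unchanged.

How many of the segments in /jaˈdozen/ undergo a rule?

3

Segments that undergo a rule: /a/ → [aː] (rule 2); /o/ → [oː] (rule 2); /e/ → [eː] (rule 2).
All other segments surface unchanged.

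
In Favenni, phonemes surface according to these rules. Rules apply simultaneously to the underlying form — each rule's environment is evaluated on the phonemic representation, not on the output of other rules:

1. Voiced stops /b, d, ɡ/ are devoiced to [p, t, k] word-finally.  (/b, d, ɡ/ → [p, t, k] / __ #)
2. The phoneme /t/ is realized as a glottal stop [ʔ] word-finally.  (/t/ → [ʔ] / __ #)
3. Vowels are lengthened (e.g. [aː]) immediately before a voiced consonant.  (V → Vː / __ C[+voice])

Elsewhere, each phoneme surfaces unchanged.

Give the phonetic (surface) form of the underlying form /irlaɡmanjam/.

[iːrlaːɡmaːnjaːm]

/i/ meets the environment for rule 3 (before a voiced consonant) → [iː].
/a/ (between /l/ and /ɡ/): before a voiced consonant, so rule 3 applies → [aː].
/ɡ/ (between /a/ and /m/) is in the target of rule 1 but the environment (word-finally) is not met → [ɡ].
/a/ (between /m/ and /n/) occurs before a voiced consonant → [aː] by rule 3.
/a/ (between /j/ and /m/) occurs before a voiced consonant → [aː] by rule 3.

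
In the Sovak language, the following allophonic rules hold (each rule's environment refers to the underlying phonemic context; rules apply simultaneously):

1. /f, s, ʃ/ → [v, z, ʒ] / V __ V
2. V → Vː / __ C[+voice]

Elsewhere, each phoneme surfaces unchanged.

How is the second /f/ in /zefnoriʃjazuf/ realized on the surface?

/f/ (word-final): rule 1 targets it, but not between two vowels → unchanged [f].

[f]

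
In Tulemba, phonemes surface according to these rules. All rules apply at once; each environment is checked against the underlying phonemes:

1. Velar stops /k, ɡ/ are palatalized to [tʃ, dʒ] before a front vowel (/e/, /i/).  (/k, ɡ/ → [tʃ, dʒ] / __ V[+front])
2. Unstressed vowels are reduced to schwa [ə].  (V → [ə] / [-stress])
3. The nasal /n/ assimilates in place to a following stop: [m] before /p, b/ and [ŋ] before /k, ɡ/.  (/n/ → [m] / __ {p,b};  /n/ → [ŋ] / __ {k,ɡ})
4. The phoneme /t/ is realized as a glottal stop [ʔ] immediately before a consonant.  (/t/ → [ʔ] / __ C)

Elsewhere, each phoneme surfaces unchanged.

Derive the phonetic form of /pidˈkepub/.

[pədˈtʃepəb]

/p/ (word-initial) is unaffected → [p].
/i/ (between /p/ and /d/) occurs in an unstressed syllable → [ə] by rule 2.
/d/ (between /i/ and /k/) is unaffected → [d].
/k/ — between /d/ and /e/, before a front vowel — surfaces as [tʃ] (rule 1).
/e/ (between /k/ and /p/) fails the environment for rule 2, so it stays [e].
/p/ (between /e/ and /u/): no rule targets it → [p].
/u/ (between /p/ and /b/) occurs in an unstressed syllable → [ə] by rule 2.
/b/ — not in any rule's target class → [b].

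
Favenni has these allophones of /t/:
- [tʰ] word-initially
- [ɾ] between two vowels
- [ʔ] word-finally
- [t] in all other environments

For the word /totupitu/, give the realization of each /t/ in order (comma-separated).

Occurrence 1 (position 1): word-initially → [tʰ].
Occurrence 2 (position 3): between two vowels → [ɾ].
Occurrence 3 (position 7): between two vowels → [ɾ].

[tʰ], [ɾ], [ɾ]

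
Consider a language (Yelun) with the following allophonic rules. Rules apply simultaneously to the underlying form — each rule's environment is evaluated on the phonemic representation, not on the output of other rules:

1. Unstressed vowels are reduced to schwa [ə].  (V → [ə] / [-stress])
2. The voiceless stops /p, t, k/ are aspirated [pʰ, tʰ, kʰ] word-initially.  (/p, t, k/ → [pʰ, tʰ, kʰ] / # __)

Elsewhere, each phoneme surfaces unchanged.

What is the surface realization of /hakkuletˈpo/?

Rule 1 applies to /a/ (between /h/ and /k/: in an unstressed syllable) → [ə].
/k/ (between /a/ and /k/) is in the target of rule 2 but the environment (word-initially) is not met → [k].
/k/ (between /k/ and /u/) is in the target of rule 2 but the environment (word-initially) is not met → [k].
/u/ meets the environment for rule 1 (in an unstressed syllable) → [ə].
/e/ (between /l/ and /t/): in an unstressed syllable, so rule 1 applies → [ə].
/t/ (between /e/ and /p/): rule 2 targets it, but not word-initially → unchanged [t].
/p/ — between /t/ and /o/; rule 2 does not apply here → [p].
/o/ (word-final): rule 1 targets it, but not in an unstressed syllable → unchanged [o].

[həkkələtˈpo]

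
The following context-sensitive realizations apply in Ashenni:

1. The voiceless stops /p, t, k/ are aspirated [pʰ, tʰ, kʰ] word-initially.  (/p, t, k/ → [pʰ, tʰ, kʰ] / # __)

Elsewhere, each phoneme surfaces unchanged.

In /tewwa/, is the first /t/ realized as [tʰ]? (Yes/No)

/t/ — word-initial, word-initially — surfaces as [tʰ] (rule 1).
The actual realization is [tʰ], which matches [tʰ].

Yes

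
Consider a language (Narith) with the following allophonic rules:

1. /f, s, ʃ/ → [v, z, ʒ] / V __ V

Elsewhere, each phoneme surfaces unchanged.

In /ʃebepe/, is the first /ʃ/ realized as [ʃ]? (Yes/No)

/ʃ/ (word-initial): rule 1 targets it, but not between two vowels → unchanged [ʃ].
The actual realization is [ʃ], which matches [ʃ].

Yes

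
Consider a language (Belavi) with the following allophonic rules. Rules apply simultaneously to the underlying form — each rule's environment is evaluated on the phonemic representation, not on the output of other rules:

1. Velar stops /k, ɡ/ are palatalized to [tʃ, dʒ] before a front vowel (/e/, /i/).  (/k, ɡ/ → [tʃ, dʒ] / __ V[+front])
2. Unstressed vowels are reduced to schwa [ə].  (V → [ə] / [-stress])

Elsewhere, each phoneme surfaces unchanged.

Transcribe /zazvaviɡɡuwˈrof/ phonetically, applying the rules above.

[zəzvəvəɡɡəwˈrof]

/z/ (word-initial) is unaffected → [z].
/a/ (between /z/ and /z/) occurs in an unstressed syllable → [ə] by rule 2.
/z/ — not in any rule's target class → [z].
/v/ stays [v].
/a/ meets the environment for rule 2 (in an unstressed syllable) → [ə].
/v/ (between /a/ and /i/): no rule targets it → [v].
/i/ meets the environment for rule 2 (in an unstressed syllable) → [ə].
/ɡ/ (between /i/ and /ɡ/): rule 1 targets it, but not before a front vowel → unchanged [ɡ].
/ɡ/ (between /ɡ/ and /u/) is in the target of rule 1 but the environment (before a front vowel) is not met → [ɡ].
/u/ — between /ɡ/ and /w/, in an unstressed syllable — surfaces as [ə] (rule 2).
/w/ — not in any rule's target class → [w].
/r/ stays [r].
/o/ (between /r/ and /f/): rule 2 targets it, but not in an unstressed syllable → unchanged [o].
/f/ — not in any rule's target class → [f].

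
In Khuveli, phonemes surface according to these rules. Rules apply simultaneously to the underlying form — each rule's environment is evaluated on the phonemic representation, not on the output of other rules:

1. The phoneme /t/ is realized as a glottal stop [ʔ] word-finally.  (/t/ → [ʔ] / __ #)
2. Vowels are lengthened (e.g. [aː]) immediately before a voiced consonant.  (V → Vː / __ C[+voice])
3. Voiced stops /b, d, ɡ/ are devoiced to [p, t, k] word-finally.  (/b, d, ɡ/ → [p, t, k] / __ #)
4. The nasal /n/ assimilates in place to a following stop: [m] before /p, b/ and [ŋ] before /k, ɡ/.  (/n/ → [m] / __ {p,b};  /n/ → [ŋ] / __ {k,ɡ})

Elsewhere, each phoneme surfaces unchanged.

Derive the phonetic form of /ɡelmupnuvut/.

/ɡ/ — word-initial; rule 3 does not apply here → [ɡ].
Rule 2 applies to /e/ (between /ɡ/ and /l/: before a voiced consonant) → [eː].
/u/ (between /m/ and /p/): rule 2 targets it, but not before a voiced consonant → unchanged [u].
/n/ — between /p/ and /u/; rule 4 does not apply here → [n].
/u/ (between /n/ and /v/) occurs before a voiced consonant → [uː] by rule 2.
/u/ — between /v/ and /t/; rule 2 does not apply here → [u].
Rule 1 applies to /t/ (word-final: word-finally) → [ʔ].

[ɡeːlmupnuːvuʔ]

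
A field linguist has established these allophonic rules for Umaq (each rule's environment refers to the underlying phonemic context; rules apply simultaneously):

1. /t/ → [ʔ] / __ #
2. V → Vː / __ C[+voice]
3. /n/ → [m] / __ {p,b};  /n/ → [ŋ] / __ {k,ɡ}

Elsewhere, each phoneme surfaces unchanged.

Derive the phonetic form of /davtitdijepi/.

[daːvtitdiːjepi]

/d/ (word-initial): no rule targets it → [d].
/a/ — between /d/ and /v/, before a voiced consonant — surfaces as [aː] (rule 2).
/v/ (between /a/ and /t/) is unaffected → [v].
/t/ (between /v/ and /i/): rule 1 targets it, but not word-finally → unchanged [t].
/i/ — between /t/ and /t/; rule 2 does not apply here → [i].
/t/ (between /i/ and /d/) fails the environment for rule 1, so it stays [t].
/d/ stays [d].
/i/ (between /d/ and /j/): before a voiced consonant, so rule 2 applies → [iː].
/j/ stays [j].
/e/ (between /j/ and /p/) fails the environment for rule 2, so it stays [e].
/p/ stays [p].
/i/ (word-final) fails the environment for rule 2, so it stays [i].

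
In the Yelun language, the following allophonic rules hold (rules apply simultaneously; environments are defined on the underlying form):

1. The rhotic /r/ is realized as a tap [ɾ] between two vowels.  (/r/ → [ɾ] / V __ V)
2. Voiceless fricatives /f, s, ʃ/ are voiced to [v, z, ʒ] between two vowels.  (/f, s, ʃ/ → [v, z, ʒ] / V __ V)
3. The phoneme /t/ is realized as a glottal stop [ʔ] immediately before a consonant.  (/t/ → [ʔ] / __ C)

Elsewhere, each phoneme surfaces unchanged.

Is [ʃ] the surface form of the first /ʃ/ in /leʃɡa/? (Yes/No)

/ʃ/ (between /e/ and /ɡ/) is in the target of rule 2 but the environment (between two vowels) is not met → [ʃ].
The actual realization is [ʃ], which matches [ʃ].

Yes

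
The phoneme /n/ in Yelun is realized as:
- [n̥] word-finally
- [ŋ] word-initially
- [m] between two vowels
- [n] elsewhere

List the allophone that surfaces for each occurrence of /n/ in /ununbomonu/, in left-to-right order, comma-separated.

[m], [n], [m]

Occurrence 1 (position 2): between two vowels → [m].
Occurrence 2 (position 4): no conditioning environment matches → elsewhere allophone [n].
Occurrence 3 (position 9): between two vowels → [m].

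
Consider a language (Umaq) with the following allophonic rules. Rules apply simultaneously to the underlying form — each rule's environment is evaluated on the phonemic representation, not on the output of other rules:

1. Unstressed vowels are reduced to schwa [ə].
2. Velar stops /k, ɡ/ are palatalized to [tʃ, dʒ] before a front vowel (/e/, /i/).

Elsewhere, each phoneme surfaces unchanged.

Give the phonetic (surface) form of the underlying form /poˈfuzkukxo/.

/p/ stays [p].
/o/ (between /p/ and /f/): in an unstressed syllable, so rule 1 applies → [ə].
/f/ — not in any rule's target class → [f].
/u/ (between /f/ and /z/): rule 1 targets it, but not in an unstressed syllable → unchanged [u].
/z/ (between /u/ and /k/): no rule targets it → [z].
/k/ (between /z/ and /u/) fails the environment for rule 2, so it stays [k].
Rule 1 applies to /u/ (between /k/ and /k/: in an unstressed syllable) → [ə].
/k/ (between /u/ and /x/): rule 2 targets it, but not before a front vowel → unchanged [k].
/x/ — not in any rule's target class → [x].
Rule 1 applies to /o/ (word-final: in an unstressed syllable) → [ə].

[pəˈfuzkəkxə]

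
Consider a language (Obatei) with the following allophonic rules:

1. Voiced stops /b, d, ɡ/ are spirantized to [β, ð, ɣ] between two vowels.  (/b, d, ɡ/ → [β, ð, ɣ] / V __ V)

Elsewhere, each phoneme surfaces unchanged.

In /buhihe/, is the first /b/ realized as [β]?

/b/ (word-initial) fails the environment for rule 1, so it stays [b].
The actual realization is [b], not [β].

No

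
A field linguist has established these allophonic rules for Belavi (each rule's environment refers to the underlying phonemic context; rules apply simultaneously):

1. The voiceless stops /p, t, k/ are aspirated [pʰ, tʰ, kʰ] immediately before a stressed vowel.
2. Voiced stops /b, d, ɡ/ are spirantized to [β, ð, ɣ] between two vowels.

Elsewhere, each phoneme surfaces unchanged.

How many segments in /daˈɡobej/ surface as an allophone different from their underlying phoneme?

Segments that undergo a rule: /ɡ/ → [ɣ] (rule 2); /b/ → [β] (rule 2).
All other segments surface unchanged.

2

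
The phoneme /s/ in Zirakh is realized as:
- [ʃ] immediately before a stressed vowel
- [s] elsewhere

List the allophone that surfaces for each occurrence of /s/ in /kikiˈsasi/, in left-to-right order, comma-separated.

Occurrence 1 (position 5): immediately before a stressed vowel → [ʃ].
Occurrence 2 (position 7): no conditioning environment matches → elsewhere allophone [s].

[ʃ], [s]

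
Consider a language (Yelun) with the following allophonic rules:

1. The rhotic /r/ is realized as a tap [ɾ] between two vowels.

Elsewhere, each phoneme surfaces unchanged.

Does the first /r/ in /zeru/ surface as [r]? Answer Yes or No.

No

/r/ — between /e/ and /u/, between two vowels — surfaces as [ɾ] (rule 1).
The actual realization is [ɾ], not [r].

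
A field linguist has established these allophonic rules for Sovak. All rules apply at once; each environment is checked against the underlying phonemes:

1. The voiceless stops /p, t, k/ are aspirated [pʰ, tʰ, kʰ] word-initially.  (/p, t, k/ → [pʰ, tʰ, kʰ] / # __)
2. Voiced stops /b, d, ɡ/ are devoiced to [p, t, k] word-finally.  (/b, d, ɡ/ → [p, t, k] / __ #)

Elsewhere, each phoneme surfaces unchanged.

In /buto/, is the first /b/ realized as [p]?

No

/b/ (word-initial) fails the environment for rule 2, so it stays [b].
The actual realization is [b], not [p].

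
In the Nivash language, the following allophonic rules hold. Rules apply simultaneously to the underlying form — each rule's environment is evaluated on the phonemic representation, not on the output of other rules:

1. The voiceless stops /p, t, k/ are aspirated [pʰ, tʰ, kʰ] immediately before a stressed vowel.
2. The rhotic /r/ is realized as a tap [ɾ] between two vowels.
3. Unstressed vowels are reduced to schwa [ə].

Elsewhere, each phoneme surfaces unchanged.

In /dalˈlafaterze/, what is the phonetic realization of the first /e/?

[ə]

/e/ — between /t/ and /r/, in an unstressed syllable — surfaces as [ə] (rule 3).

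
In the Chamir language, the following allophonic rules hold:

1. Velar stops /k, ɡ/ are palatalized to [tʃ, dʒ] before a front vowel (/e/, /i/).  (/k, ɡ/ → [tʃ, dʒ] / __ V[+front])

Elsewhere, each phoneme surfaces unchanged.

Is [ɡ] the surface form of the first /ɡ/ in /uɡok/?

Yes

/ɡ/ (between /u/ and /o/) is in the target of rule 1 but the environment (before a front vowel) is not met → [ɡ].
The actual realization is [ɡ], which matches [ɡ].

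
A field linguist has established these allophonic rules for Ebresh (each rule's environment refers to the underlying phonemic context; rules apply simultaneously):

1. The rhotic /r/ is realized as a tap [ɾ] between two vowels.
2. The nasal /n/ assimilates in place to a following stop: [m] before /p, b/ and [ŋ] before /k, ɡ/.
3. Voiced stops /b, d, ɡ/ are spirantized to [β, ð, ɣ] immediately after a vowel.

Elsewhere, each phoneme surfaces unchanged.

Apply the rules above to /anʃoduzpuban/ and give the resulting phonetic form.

[anʃoðuzpuβan]

/a/ stays [a].
/n/ (between /a/ and /ʃ/): rule 2 targets it, but not before a labial or velar stop → unchanged [n].
/ʃ/ stays [ʃ].
/o/ — not in any rule's target class → [o].
/d/ (between /o/ and /u/): immediately after a vowel, so rule 3 applies → [ð].
/u/ (between /d/ and /z/): no rule targets it → [u].
/z/ stays [z].
/p/ stays [p].
/u/ (between /p/ and /b/) is unaffected → [u].
/b/ meets the environment for rule 3 (immediately after a vowel) → [β].
/a/ — not in any rule's target class → [a].
/n/ (word-final) fails the environment for rule 2, so it stays [n].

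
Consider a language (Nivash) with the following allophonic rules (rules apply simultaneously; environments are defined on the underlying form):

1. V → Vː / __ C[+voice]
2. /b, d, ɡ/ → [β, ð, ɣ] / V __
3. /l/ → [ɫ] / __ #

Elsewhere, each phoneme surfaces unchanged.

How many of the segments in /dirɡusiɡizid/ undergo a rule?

Segments that undergo a rule: /i/ → [iː] (rule 1); /i/ → [iː] (rule 1); /ɡ/ → [ɣ] (rule 2); /i/ → [iː] (rule 1); /i/ → [iː] (rule 1); /d/ → [ð] (rule 2).
All other segments surface unchanged.

6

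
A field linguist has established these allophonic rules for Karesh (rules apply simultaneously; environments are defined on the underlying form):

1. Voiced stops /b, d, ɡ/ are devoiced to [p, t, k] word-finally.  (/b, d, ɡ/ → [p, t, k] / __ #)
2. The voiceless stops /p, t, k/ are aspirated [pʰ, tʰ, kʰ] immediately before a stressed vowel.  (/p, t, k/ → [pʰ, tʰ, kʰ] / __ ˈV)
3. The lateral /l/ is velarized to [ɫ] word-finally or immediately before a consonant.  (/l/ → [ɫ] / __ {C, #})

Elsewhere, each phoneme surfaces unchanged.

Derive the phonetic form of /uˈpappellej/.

/u/ — not in any rule's target class → [u].
Rule 2 applies to /p/ (between /u/ and /a/: immediately before a stressed vowel) → [pʰ].
/a/ stays [a].
/p/ (between /a/ and /p/) fails the environment for rule 2, so it stays [p].
/p/ — between /p/ and /e/; rule 2 does not apply here → [p].
/e/ (between /p/ and /l/): no rule targets it → [e].
Rule 3 applies to /l/ (between /e/ and /l/: word-finally or immediately before a consonant) → [ɫ].
/l/ — between /l/ and /e/; rule 3 does not apply here → [l].
/e/ stays [e].
/j/ (word-final): no rule targets it → [j].

[uˈpʰappeɫlej]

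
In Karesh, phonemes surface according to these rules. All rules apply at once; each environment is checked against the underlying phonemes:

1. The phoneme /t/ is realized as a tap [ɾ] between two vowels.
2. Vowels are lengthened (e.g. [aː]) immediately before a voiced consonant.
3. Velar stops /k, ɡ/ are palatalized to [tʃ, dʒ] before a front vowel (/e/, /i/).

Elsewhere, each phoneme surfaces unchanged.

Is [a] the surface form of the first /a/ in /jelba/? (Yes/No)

/a/ (word-final): rule 2 targets it, but not before a voiced consonant → unchanged [a].
The actual realization is [a], which matches [a].

Yes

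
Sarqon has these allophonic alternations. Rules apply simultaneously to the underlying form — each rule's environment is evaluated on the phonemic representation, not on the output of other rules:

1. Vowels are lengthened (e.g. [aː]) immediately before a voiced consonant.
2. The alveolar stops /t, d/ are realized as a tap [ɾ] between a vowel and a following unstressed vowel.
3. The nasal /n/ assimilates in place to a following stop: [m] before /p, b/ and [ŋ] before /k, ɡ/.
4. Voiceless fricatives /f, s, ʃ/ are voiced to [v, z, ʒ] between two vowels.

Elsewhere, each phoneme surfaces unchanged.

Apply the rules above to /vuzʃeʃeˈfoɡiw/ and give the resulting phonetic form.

/v/ stays [v].
/u/ (between /v/ and /z/): before a voiced consonant, so rule 1 applies → [uː].
/z/ (between /u/ and /ʃ/) is unaffected → [z].
/ʃ/ (between /z/ and /e/) fails the environment for rule 4, so it stays [ʃ].
/e/ — between /ʃ/ and /ʃ/; rule 1 does not apply here → [e].
/ʃ/ meets the environment for rule 4 (between two vowels) → [ʒ].
/e/ (between /ʃ/ and /f/) fails the environment for rule 1, so it stays [e].
/f/ (between /e/ and /o/): between two vowels, so rule 4 applies → [v].
/o/ meets the environment for rule 1 (before a voiced consonant) → [oː].
/ɡ/ stays [ɡ].
Rule 1 applies to /i/ (between /ɡ/ and /w/: before a voiced consonant) → [iː].
/w/ (word-final) is unaffected → [w].

[vuːzʃeʒeˈvoːɡiːw]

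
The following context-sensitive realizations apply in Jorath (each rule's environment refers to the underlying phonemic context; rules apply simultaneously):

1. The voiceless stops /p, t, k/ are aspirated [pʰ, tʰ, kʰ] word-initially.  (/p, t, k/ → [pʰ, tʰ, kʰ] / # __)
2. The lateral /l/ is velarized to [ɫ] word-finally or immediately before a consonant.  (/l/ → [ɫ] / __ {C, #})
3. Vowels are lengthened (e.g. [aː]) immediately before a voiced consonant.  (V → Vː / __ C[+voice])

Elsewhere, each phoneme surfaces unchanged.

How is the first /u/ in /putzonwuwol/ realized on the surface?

/u/ (between /p/ and /t/) is in the target of rule 3 but the environment (before a voiced consonant) is not met → [u].

[u]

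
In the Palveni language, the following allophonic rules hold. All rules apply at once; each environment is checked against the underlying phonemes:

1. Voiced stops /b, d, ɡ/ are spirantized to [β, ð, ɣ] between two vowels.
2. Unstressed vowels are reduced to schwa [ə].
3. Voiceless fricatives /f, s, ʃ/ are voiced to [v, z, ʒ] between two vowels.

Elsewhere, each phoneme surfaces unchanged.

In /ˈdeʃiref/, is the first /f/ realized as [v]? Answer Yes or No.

/f/ — word-final; rule 3 does not apply here → [f].
The actual realization is [f], not [v].

No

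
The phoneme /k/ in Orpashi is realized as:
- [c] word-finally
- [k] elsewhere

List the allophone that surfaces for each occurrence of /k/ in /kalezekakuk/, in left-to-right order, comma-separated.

Occurrence 1 (position 1): no conditioning environment matches → elsewhere allophone [k].
Occurrence 2 (position 7): no conditioning environment matches → elsewhere allophone [k].
Occurrence 3 (position 9): no conditioning environment matches → elsewhere allophone [k].
Occurrence 4 (position 11): word-finally → [c].

[k], [k], [k], [c]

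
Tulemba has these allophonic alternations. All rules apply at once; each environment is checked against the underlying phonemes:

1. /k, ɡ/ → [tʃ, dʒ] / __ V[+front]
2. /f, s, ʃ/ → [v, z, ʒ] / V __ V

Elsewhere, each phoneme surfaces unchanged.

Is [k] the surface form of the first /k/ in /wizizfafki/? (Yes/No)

/k/ (between /f/ and /i/): before a front vowel, so rule 1 applies → [tʃ].
The actual realization is [tʃ], not [k].

No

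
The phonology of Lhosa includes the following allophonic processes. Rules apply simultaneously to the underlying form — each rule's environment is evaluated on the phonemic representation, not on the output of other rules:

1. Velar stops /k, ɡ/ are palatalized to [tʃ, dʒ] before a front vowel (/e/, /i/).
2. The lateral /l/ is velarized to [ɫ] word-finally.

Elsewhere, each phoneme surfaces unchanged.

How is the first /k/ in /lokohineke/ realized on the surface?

[k]

/k/ — between /o/ and /o/; rule 1 does not apply here → [k].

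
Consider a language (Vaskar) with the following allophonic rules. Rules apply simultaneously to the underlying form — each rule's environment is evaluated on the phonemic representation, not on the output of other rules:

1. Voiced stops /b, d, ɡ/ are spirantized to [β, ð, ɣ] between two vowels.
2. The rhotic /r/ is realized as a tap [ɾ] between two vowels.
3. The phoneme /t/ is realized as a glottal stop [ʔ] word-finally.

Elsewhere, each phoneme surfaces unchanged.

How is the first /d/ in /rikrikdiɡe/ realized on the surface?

/d/ — between /k/ and /i/; rule 1 does not apply here → [d].

[d]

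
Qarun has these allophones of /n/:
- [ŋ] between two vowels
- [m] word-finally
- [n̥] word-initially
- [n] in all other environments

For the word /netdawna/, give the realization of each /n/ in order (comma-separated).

[n̥], [n]

Occurrence 1 (position 1): word-initially → [n̥].
Occurrence 2 (position 7): no conditioning environment matches → elsewhere allophone [n].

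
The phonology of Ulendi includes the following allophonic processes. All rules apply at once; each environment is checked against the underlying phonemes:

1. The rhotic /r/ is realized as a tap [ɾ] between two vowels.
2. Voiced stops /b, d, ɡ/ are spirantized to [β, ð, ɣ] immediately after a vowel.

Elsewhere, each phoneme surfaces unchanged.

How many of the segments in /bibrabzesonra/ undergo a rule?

Segments that undergo a rule: /b/ → [β] (rule 2); /b/ → [β] (rule 2).
All other segments surface unchanged.

2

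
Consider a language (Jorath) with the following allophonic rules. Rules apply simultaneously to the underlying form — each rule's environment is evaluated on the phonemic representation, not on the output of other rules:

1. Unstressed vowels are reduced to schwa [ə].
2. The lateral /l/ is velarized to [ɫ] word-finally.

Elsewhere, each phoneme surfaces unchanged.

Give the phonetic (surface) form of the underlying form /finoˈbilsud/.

[fənəˈbilsəd]

/f/ (word-initial): no rule targets it → [f].
/i/ — between /f/ and /n/, in an unstressed syllable — surfaces as [ə] (rule 1).
/n/ (between /i/ and /o/) is unaffected → [n].
/o/ meets the environment for rule 1 (in an unstressed syllable) → [ə].
/b/ (between /o/ and /i/): no rule targets it → [b].
/i/ — between /b/ and /l/; rule 1 does not apply here → [i].
/l/ (between /i/ and /s/): rule 2 targets it, but not word-finally → unchanged [l].
/s/ stays [s].
/u/ meets the environment for rule 1 (in an unstressed syllable) → [ə].
/d/ (word-final) is unaffected → [d].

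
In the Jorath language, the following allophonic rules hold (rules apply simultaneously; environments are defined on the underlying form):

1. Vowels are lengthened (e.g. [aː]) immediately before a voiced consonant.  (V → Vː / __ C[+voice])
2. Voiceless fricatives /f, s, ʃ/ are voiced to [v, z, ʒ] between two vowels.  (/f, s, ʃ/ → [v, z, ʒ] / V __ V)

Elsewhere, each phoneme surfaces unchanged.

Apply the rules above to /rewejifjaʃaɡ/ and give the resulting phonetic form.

/r/ (word-initial) is unaffected → [r].
/e/ — between /r/ and /w/, before a voiced consonant — surfaces as [eː] (rule 1).
/w/ (between /e/ and /e/): no rule targets it → [w].
/e/ (between /w/ and /j/): before a voiced consonant, so rule 1 applies → [eː].
/j/ (between /e/ and /i/) is unaffected → [j].
/i/ — between /j/ and /f/; rule 1 does not apply here → [i].
/f/ (between /i/ and /j/) is in the target of rule 2 but the environment (between two vowels) is not met → [f].
/j/ stays [j].
/a/ (between /j/ and /ʃ/): rule 1 targets it, but not before a voiced consonant → unchanged [a].
/ʃ/ meets the environment for rule 2 (between two vowels) → [ʒ].
Rule 1 applies to /a/ (between /ʃ/ and /ɡ/: before a voiced consonant) → [aː].
/ɡ/ (word-final) is unaffected → [ɡ].

[reːweːjifjaʒaːɡ]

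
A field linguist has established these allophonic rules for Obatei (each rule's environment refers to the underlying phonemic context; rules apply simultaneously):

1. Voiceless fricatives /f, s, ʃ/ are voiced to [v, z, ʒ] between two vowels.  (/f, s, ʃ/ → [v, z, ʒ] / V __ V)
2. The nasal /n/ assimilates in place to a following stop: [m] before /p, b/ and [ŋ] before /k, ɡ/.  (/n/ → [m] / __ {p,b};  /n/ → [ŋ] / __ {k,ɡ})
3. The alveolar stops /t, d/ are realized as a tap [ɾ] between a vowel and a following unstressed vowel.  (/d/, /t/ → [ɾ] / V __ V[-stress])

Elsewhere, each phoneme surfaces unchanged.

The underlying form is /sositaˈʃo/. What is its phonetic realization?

[soziɾaˈʒo]

/s/ (word-initial): rule 1 targets it, but not between two vowels → unchanged [s].
/o/ (between /s/ and /s/): no rule targets it → [o].
/s/ (between /o/ and /i/): between two vowels, so rule 1 applies → [z].
/i/ — not in any rule's target class → [i].
Rule 3 applies to /t/ (between /i/ and /a/: between a vowel and a following unstressed vowel) → [ɾ].
/a/ (between /t/ and /ʃ/): no rule targets it → [a].
/ʃ/ meets the environment for rule 1 (between two vowels) → [ʒ].
/o/ (word-final) is unaffected → [o].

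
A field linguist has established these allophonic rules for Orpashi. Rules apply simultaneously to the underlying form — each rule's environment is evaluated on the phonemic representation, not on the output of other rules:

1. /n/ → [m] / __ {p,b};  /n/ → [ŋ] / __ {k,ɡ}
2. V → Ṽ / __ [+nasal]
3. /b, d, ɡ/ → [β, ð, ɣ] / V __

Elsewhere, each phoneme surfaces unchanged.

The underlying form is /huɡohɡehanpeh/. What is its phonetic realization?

/h/ stays [h].
/u/ — between /h/ and /ɡ/; rule 2 does not apply here → [u].
/ɡ/ meets the environment for rule 3 (immediately after a vowel) → [ɣ].
/o/ (between /ɡ/ and /h/) fails the environment for rule 2, so it stays [o].
/h/ — not in any rule's target class → [h].
/ɡ/ (between /h/ and /e/): rule 3 targets it, but not immediately after a vowel → unchanged [ɡ].
/e/ (between /ɡ/ and /h/) fails the environment for rule 2, so it stays [e].
/h/ — not in any rule's target class → [h].
/a/ (between /h/ and /n/) occurs before a nasal consonant → [ã] by rule 2.
Rule 1 applies to /n/ (between /a/ and /p/: before a labial or velar stop) → [m].
/p/ (between /n/ and /e/): no rule targets it → [p].
/e/ (between /p/ and /h/) is in the target of rule 2 but the environment (before a nasal consonant) is not met → [e].
/h/ (word-final): no rule targets it → [h].

[huɣohɡehãmpeh]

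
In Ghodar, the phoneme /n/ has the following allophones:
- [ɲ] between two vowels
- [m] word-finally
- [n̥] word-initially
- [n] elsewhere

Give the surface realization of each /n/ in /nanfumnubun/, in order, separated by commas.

[n̥], [n], [n], [m]

Occurrence 1 (position 1): word-initially → [n̥].
Occurrence 2 (position 3): no conditioning environment matches → elsewhere allophone [n].
Occurrence 3 (position 7): no conditioning environment matches → elsewhere allophone [n].
Occurrence 4 (position 11): word-finally → [m].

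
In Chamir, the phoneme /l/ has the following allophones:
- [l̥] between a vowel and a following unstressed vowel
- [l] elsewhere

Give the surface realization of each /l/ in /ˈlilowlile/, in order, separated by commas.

[l], [l̥], [l], [l̥]

Occurrence 1 (position 1): no conditioning environment matches → elsewhere allophone [l].
Occurrence 2 (position 3): between a vowel and a following unstressed vowel → [l̥].
Occurrence 3 (position 6): no conditioning environment matches → elsewhere allophone [l].
Occurrence 4 (position 8): between a vowel and a following unstressed vowel → [l̥].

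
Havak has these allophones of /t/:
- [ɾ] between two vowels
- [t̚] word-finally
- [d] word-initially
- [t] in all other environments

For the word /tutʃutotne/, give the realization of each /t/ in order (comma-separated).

Occurrence 1 (position 1): word-initially → [d].
Occurrence 2 (position 3): no conditioning environment matches → elsewhere allophone [t].
Occurrence 3 (position 6): between two vowels → [ɾ].
Occurrence 4 (position 8): no conditioning environment matches → elsewhere allophone [t].

[d], [t], [ɾ], [t]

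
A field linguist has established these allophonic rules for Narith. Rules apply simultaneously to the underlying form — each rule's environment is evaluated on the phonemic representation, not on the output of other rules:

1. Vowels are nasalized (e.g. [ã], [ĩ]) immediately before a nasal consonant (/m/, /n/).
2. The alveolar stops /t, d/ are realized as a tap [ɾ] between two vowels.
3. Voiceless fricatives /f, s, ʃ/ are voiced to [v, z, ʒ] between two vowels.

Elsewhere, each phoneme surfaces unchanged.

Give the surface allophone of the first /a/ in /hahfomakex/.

/a/ (between /h/ and /h/) fails the environment for rule 1, so it stays [a].

[a]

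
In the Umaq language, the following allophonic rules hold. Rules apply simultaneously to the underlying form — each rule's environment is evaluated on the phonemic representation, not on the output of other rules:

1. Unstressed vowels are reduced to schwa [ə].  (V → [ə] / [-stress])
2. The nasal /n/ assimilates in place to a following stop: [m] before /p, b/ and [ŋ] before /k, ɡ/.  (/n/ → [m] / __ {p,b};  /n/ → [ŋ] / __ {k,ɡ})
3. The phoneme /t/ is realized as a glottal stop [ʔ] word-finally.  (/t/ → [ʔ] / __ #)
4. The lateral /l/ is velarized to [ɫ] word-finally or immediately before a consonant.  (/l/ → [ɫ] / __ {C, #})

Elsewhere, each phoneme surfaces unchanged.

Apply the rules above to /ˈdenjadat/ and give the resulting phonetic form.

/d/ (word-initial): no rule targets it → [d].
/e/ (between /d/ and /n/): rule 1 targets it, but not in an unstressed syllable → unchanged [e].
/n/ (between /e/ and /j/): rule 2 targets it, but not before a labial or velar stop → unchanged [n].
/j/ stays [j].
/a/ — between /j/ and /d/, in an unstressed syllable — surfaces as [ə] (rule 1).
/d/ stays [d].
Rule 1 applies to /a/ (between /d/ and /t/: in an unstressed syllable) → [ə].
Rule 3 applies to /t/ (word-final: word-finally) → [ʔ].

[ˈdenjədəʔ]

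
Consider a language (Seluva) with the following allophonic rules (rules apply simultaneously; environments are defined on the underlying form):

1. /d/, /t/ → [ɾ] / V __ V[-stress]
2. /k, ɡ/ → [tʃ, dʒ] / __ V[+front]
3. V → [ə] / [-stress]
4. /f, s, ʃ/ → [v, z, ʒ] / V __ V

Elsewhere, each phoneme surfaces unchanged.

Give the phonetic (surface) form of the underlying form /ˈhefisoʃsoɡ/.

[ˈhevəzəʃsəɡ]

/h/ (word-initial): no rule targets it → [h].
/e/ (between /h/ and /f/) fails the environment for rule 3, so it stays [e].
/f/ — between /e/ and /i/, between two vowels — surfaces as [v] (rule 4).
Rule 3 applies to /i/ (between /f/ and /s/: in an unstressed syllable) → [ə].
/s/ (between /i/ and /o/) occurs between two vowels → [z] by rule 4.
/o/ (between /s/ and /ʃ/) occurs in an unstressed syllable → [ə] by rule 3.
/ʃ/ (between /o/ and /s/): rule 4 targets it, but not between two vowels → unchanged [ʃ].
/s/ — between /ʃ/ and /o/; rule 4 does not apply here → [s].
/o/ (between /s/ and /ɡ/): in an unstressed syllable, so rule 3 applies → [ə].
/ɡ/ (word-final): rule 2 targets it, but not before a front vowel → unchanged [ɡ].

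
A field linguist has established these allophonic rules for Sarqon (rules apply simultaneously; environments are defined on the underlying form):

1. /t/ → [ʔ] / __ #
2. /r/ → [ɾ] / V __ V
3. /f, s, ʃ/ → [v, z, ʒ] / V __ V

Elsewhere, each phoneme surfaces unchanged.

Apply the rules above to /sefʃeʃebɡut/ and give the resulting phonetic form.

[sefʃeʒebɡuʔ]

/s/ — word-initial; rule 3 does not apply here → [s].
/e/ stays [e].
/f/ (between /e/ and /ʃ/): rule 3 targets it, but not between two vowels → unchanged [f].
/ʃ/ (between /f/ and /e/) is in the target of rule 3 but the environment (between two vowels) is not met → [ʃ].
/e/ (between /ʃ/ and /ʃ/): no rule targets it → [e].
/ʃ/ meets the environment for rule 3 (between two vowels) → [ʒ].
/e/ (between /ʃ/ and /b/): no rule targets it → [e].
/b/ stays [b].
/ɡ/ (between /b/ and /u/) is unaffected → [ɡ].
/u/ (between /ɡ/ and /t/): no rule targets it → [u].
/t/ meets the environment for rule 1 (word-finally) → [ʔ].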